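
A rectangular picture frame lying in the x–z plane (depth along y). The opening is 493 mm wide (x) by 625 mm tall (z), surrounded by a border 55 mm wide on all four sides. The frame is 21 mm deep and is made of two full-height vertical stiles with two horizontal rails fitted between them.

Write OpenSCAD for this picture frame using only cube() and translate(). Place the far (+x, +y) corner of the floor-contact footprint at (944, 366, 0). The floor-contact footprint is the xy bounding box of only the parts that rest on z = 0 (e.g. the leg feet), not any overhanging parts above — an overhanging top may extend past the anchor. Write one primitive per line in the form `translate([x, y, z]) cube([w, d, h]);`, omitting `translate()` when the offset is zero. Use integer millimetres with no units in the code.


translate([341, 345, 0]) cube([55, 21, 735]);
translate([889, 345, 0]) cube([55, 21, 735]);
translate([396, 345, 0]) cube([493, 21, 55]);
translate([396, 345, 680]) cube([493, 21, 55]);


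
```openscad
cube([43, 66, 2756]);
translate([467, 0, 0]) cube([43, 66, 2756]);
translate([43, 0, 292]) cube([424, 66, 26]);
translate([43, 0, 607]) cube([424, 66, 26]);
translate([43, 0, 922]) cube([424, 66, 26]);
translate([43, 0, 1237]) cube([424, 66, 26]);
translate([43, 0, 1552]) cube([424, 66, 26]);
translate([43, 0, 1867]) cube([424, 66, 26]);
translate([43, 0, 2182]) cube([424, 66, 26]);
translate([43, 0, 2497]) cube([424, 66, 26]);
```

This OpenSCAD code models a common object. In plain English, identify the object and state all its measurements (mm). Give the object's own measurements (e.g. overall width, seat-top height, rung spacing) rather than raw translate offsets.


A straight ladder. Two 43×66 mm vertical rails, 2756 mm tall, stand 510 mm apart (outside-to-outside) with their front faces coplanar on the −y side. 8 rungs, each 66 mm deep and 26 mm tall, span between the inner faces of the rails, front faces flush with the rails. The lowest rung's underside is at z = 292 mm and rungs are spaced 315 mm apart (underside to underside).


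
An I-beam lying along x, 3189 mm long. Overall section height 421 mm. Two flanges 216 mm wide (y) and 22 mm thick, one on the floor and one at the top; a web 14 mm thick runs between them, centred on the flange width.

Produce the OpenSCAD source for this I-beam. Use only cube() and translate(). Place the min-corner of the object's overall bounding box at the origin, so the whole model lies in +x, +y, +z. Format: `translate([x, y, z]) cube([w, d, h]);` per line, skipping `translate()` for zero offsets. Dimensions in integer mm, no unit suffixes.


cube([3189, 216, 22]);
translate([0, 101, 22]) cube([3189, 14, 377]);
translate([0, 0, 399]) cube([3189, 216, 22]);


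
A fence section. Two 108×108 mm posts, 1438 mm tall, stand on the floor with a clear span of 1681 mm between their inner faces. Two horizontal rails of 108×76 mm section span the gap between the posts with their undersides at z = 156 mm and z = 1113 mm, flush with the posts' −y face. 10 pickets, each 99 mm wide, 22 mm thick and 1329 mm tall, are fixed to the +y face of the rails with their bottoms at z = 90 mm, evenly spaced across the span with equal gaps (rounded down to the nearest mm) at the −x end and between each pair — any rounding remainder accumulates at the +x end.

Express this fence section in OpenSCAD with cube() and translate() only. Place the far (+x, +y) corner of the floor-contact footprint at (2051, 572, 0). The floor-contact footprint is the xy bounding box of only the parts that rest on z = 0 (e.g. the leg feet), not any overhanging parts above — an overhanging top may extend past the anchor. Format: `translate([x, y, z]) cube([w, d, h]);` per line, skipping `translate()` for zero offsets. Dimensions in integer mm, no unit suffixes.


translate([154, 464, 0]) cube([108, 108, 1438]);
translate([1943, 464, 0]) cube([108, 108, 1438]);
translate([262, 464, 156]) cube([1681, 108, 76]);
translate([262, 464, 1113]) cube([1681, 108, 76]);
translate([324, 572, 90]) cube([99, 22, 1329]);
translate([485, 572, 90]) cube([99, 22, 1329]);
translate([646, 572, 90]) cube([99, 22, 1329]);
translate([807, 572, 90]) cube([99, 22, 1329]);
translate([968, 572, 90]) cube([99, 22, 1329]);
translate([1129, 572, 90]) cube([99, 22, 1329]);
translate([1290, 572, 90]) cube([99, 22, 1329]);
translate([1451, 572, 90]) cube([99, 22, 1329]);
translate([1612, 572, 90]) cube([99, 22, 1329]);
translate([1773, 572, 90]) cube([99, 22, 1329]);


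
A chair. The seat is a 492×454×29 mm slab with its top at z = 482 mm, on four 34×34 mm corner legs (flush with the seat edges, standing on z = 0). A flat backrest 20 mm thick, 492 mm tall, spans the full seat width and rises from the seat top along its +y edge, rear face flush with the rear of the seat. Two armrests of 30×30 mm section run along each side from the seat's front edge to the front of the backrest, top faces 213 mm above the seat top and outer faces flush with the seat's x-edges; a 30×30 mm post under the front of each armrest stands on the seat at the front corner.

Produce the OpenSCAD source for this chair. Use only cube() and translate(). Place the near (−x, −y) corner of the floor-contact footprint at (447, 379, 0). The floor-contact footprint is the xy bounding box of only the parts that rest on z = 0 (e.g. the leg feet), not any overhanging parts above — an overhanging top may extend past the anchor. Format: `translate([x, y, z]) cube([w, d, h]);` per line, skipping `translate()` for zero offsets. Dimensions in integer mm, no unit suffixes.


translate([447, 379, 453]) cube([492, 454, 29]);
translate([447, 379, 0]) cube([34, 34, 453]);
translate([905, 379, 0]) cube([34, 34, 453]);
translate([447, 799, 0]) cube([34, 34, 453]);
translate([905, 799, 0]) cube([34, 34, 453]);
translate([447, 813, 482]) cube([492, 20, 492]);
translate([447, 379, 665]) cube([30, 434, 30]);
translate([909, 379, 665]) cube([30, 434, 30]);
translate([447, 379, 482]) cube([30, 30, 183]);
translate([909, 379, 482]) cube([30, 30, 183]);


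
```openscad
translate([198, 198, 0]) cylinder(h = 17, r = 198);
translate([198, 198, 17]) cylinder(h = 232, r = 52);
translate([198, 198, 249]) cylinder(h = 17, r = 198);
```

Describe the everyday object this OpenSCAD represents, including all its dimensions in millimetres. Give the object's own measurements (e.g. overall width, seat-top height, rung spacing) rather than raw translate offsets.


A spool: two coaxial disc flanges of radius 198 mm and thickness 17 mm, joined by a core cylinder of radius 52 mm and height 232 mm. The lower flange rests on z = 0 and the three cylinders share a vertical axis.


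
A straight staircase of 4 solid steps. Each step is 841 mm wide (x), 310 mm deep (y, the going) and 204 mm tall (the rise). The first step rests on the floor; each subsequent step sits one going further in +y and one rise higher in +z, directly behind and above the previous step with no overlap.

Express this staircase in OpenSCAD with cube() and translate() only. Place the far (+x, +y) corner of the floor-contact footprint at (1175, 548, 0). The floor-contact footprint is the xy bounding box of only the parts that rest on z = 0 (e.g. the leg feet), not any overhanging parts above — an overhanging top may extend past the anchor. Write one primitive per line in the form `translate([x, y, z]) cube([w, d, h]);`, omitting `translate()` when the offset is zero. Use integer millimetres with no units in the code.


translate([334, 238, 0]) cube([841, 310, 204]);
translate([334, 548, 204]) cube([841, 310, 204]);
translate([334, 858, 408]) cube([841, 310, 204]);
translate([334, 1168, 612]) cube([841, 310, 204]);


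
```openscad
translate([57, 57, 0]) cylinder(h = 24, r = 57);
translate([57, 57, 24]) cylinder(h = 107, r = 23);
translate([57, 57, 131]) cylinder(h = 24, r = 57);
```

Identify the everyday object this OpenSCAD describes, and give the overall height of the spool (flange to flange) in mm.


A spool. The overall height is 155 mm.

Three coaxial cylinders, large–small–large — a spool. Two 24 mm flanges and a 107 mm core give 24 + 107 + 24 = 155 mm.


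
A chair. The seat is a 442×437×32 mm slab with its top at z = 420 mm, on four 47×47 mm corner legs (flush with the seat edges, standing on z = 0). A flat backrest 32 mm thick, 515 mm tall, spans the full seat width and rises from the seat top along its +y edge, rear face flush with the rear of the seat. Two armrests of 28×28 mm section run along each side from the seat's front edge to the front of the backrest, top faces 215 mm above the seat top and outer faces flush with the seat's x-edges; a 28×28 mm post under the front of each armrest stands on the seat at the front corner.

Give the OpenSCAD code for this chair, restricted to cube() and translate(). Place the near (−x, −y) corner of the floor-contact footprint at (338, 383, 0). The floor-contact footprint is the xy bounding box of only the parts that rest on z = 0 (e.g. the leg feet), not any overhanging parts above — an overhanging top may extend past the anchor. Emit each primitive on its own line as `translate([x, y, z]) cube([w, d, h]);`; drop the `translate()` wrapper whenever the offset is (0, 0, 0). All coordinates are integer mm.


// leg_h = 420 - 32 = 388
// arm post h = 215 - 28 = 187
translate([338, 383, 388]) cube([442, 437, 32]);
translate([338, 383, 0]) cube([47, 47, 388]);
translate([733, 383, 0]) cube([47, 47, 388]);
translate([338, 773, 0]) cube([47, 47, 388]);
translate([733, 773, 0]) cube([47, 47, 388]);
translate([338, 788, 420]) cube([442, 32, 515]);
translate([338, 383, 607]) cube([28, 405, 28]);
translate([752, 383, 607]) cube([28, 405, 28]);
translate([338, 383, 420]) cube([28, 28, 187]);
translate([752, 383, 420]) cube([28, 28, 187]);


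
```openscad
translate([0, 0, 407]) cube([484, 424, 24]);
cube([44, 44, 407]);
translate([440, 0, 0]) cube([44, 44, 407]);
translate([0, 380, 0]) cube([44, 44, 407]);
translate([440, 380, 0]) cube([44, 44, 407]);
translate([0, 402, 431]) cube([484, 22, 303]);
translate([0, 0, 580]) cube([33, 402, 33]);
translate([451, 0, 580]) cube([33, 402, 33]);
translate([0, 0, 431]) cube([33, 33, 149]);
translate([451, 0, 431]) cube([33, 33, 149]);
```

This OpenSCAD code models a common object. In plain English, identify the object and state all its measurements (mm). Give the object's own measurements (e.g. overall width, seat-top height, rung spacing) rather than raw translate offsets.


A chair. The seat is a 484×424×24 mm slab with its top at z = 431 mm, on four 44×44 mm corner legs (flush with the seat edges, standing on z = 0). A flat backrest 22 mm thick, 303 mm tall, spans the full seat width and rises from the seat top along its +y edge, rear face flush with the rear of the seat. Two armrests of 33×33 mm section run along each side from the seat's front edge to the front of the backrest, top faces 182 mm above the seat top and outer faces flush with the seat's x-edges; a 33×33 mm post under the front of each armrest stands on the seat at the front corner.


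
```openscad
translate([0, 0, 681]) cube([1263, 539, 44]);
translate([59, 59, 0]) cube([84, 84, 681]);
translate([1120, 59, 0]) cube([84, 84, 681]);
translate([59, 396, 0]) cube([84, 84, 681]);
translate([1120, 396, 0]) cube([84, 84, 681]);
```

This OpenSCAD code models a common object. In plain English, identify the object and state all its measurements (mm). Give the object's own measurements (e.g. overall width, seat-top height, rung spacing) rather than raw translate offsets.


A rectangular dining table. The top is 1263×539×44 mm with its upper surface at z = 725 mm. It stands on four 84×84 mm square legs, each inset 59 mm from the nearest pair of top edges, running from the floor to the underside of the top.


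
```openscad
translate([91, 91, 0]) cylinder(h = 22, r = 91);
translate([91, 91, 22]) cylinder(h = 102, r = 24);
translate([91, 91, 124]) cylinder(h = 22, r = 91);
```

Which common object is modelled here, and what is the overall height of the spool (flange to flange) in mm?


A spool. The overall height is 146 mm.

Three coaxial cylinders, large–small–large — a spool. Two 22 mm flanges and a 102 mm core give 22 + 102 + 22 = 146 mm.


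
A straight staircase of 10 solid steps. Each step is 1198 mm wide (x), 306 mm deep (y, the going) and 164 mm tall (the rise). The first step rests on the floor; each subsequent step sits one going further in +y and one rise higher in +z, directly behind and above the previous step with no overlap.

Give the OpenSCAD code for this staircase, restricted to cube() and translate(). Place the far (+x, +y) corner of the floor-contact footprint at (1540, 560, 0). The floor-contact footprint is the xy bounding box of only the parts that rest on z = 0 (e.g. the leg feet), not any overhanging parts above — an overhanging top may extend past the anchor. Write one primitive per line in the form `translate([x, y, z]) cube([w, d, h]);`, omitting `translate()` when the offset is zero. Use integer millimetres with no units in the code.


translate([342, 254, 0]) cube([1198, 306, 164]);
translate([342, 560, 164]) cube([1198, 306, 164]);
translate([342, 866, 328]) cube([1198, 306, 164]);
translate([342, 1172, 492]) cube([1198, 306, 164]);
translate([342, 1478, 656]) cube([1198, 306, 164]);
translate([342, 1784, 820]) cube([1198, 306, 164]);
translate([342, 2090, 984]) cube([1198, 306, 164]);
translate([342, 2396, 1148]) cube([1198, 306, 164]);
translate([342, 2702, 1312]) cube([1198, 306, 164]);
translate([342, 3008, 1476]) cube([1198, 306, 164]);


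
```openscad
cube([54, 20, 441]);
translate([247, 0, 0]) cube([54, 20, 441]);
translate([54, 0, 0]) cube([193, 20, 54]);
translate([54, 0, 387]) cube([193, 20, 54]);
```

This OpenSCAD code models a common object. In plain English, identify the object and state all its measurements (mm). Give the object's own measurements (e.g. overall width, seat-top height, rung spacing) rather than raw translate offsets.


A rectangular picture frame lying in the x–z plane (depth along y). The opening is 193 mm wide (x) by 333 mm tall (z), surrounded by a border 54 mm wide on all four sides. The frame is 20 mm deep and is made of two full-height vertical stiles with two horizontal rails fitted between them.


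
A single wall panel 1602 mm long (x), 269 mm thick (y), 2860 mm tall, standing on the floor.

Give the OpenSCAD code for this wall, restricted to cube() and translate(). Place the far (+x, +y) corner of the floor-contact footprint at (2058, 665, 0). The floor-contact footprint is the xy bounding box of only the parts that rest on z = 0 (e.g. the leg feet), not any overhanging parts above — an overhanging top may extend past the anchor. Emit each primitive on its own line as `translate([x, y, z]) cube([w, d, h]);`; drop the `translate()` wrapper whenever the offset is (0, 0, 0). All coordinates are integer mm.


translate([456, 396, 0]) cube([1602, 269, 2860]);


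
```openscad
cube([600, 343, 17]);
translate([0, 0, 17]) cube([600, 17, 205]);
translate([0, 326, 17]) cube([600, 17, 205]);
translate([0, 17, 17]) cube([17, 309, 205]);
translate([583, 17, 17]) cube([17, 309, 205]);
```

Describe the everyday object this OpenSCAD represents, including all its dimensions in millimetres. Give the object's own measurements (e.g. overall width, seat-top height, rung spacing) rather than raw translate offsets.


An open-topped rectangular box: outside dimensions 600×343×222 mm, with a uniform wall and base thickness of 17 mm. The base is a full 600×343 slab on the floor; four walls sit on top of the base. The front and back walls (the −y and +y sides) span the full width; the two side walls fit between them.


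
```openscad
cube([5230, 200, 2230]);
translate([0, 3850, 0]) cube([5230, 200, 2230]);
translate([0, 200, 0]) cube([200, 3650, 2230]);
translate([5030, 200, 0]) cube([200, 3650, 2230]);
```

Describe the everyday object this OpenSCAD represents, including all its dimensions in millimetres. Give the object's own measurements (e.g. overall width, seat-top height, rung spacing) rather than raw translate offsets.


The wall frame of a small rectangular building: four walls, each 2230 mm tall and 200 mm thick, enclosing a footprint 5230 mm (x) by 4050 mm (y) outside-to-outside, with no floor or roof. The front and back walls (the −y and +y sides) span the full width; the two side walls fit between them.


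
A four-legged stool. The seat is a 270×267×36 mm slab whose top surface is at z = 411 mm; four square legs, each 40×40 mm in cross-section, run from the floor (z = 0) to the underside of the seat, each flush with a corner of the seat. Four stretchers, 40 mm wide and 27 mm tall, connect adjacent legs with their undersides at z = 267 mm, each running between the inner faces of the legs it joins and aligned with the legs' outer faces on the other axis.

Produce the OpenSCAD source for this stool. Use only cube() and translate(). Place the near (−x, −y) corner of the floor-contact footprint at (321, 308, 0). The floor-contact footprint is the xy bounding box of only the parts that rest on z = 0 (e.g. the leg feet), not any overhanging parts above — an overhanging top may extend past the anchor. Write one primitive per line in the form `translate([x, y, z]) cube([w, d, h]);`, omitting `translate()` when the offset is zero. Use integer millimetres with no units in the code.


translate([321, 308, 375]) cube([270, 267, 36]);
translate([321, 308, 0]) cube([40, 40, 375]);
translate([551, 308, 0]) cube([40, 40, 375]);
translate([321, 535, 0]) cube([40, 40, 375]);
translate([551, 535, 0]) cube([40, 40, 375]);
translate([361, 308, 267]) cube([190, 40, 27]);
translate([361, 535, 267]) cube([190, 40, 27]);
translate([321, 348, 267]) cube([40, 187, 27]);
translate([551, 348, 267]) cube([40, 187, 27]);


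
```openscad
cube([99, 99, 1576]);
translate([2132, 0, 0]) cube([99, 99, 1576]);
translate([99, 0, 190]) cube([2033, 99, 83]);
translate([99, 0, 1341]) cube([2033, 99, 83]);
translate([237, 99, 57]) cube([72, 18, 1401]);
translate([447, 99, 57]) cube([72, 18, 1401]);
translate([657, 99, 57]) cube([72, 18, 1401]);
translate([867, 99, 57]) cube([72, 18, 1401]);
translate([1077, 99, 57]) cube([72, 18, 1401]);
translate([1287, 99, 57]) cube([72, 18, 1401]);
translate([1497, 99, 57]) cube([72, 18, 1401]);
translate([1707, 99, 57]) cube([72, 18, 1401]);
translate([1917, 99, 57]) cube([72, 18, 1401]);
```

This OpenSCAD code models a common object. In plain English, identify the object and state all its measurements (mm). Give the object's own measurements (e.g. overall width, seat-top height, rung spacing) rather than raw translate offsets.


A fence section. Two 99×99 mm posts, 1576 mm tall, stand on the floor with a clear span of 2033 mm between their inner faces. Two horizontal rails of 99×83 mm section span the gap between the posts with their undersides at z = 190 mm and z = 1341 mm, flush with the posts' −y face. 9 pickets, each 72 mm wide, 18 mm thick and 1401 mm tall, are fixed to the +y face of the rails with their bottoms at z = 57 mm, spaced across the span with a 138 mm gap after the −x post and between neighbouring pickets, with 143 mm left before the +x post.


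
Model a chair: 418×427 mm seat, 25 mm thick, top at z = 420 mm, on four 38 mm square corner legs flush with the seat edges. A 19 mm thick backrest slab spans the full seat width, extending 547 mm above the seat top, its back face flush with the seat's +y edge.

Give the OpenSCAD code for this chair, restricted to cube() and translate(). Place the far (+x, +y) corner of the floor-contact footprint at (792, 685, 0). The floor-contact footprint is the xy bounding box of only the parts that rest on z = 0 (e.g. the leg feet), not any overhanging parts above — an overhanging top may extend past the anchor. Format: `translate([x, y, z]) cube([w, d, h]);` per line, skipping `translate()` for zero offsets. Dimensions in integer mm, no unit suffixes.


// leg_h = 420 - 25 = 395
translate([374, 258, 395]) cube([418, 427, 25]);
translate([374, 258, 0]) cube([38, 38, 395]);
translate([754, 258, 0]) cube([38, 38, 395]);
translate([374, 647, 0]) cube([38, 38, 395]);
translate([754, 647, 0]) cube([38, 38, 395]);
translate([374, 666, 420]) cube([418, 19, 547]);


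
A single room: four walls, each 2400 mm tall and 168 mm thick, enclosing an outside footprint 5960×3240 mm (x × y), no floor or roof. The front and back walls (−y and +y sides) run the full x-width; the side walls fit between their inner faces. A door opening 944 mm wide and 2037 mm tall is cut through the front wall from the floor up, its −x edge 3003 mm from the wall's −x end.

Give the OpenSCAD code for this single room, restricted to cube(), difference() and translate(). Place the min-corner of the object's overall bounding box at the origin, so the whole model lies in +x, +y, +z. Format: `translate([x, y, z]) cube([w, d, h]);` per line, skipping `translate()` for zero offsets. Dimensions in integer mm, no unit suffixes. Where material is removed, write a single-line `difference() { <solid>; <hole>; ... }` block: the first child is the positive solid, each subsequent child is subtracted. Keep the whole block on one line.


difference() { cube([5960, 168, 2400]); translate([3003, 0, 0]) cube([944, 168, 2037]); }
translate([0, 3072, 0]) cube([5960, 168, 2400]);
translate([0, 168, 0]) cube([168, 2904, 2400]);
translate([5792, 168, 0]) cube([168, 2904, 2400]);


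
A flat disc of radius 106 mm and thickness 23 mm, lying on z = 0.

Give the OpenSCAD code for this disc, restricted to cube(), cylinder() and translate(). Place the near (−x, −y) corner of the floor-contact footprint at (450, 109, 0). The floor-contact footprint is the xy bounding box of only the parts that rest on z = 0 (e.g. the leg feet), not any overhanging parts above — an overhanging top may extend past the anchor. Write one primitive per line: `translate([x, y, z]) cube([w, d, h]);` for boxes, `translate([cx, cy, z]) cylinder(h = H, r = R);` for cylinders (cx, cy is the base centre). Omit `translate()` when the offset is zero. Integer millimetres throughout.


translate([556, 215, 0]) cylinder(h = 23, r = 106);


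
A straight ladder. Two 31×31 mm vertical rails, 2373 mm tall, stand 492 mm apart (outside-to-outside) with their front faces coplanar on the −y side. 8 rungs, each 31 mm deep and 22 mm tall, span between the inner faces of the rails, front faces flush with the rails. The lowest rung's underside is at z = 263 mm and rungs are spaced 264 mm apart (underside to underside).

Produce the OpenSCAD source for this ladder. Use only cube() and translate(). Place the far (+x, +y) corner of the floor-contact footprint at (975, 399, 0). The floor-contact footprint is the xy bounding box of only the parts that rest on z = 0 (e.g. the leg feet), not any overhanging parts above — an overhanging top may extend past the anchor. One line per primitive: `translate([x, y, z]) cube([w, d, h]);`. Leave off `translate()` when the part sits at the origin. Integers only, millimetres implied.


translate([483, 368, 0]) cube([31, 31, 2373]);
translate([944, 368, 0]) cube([31, 31, 2373]);
translate([514, 368, 263]) cube([430, 31, 22]);
translate([514, 368, 527]) cube([430, 31, 22]);
translate([514, 368, 791]) cube([430, 31, 22]);
translate([514, 368, 1055]) cube([430, 31, 22]);
translate([514, 368, 1319]) cube([430, 31, 22]);
translate([514, 368, 1583]) cube([430, 31, 22]);
translate([514, 368, 1847]) cube([430, 31, 22]);
translate([514, 368, 2111]) cube([430, 31, 22]);


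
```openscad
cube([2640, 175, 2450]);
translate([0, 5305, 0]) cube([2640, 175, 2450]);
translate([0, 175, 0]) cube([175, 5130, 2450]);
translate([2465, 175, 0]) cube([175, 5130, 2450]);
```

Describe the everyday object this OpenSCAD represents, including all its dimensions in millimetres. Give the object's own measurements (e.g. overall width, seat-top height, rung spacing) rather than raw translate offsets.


The wall frame of a small rectangular building: four walls, each 2450 mm tall and 175 mm thick, enclosing a footprint 2640 mm (x) by 5480 mm (y) outside-to-outside, with no floor or roof. The front and back walls (the −y and +y sides) span the full width; the two side walls fit between them.


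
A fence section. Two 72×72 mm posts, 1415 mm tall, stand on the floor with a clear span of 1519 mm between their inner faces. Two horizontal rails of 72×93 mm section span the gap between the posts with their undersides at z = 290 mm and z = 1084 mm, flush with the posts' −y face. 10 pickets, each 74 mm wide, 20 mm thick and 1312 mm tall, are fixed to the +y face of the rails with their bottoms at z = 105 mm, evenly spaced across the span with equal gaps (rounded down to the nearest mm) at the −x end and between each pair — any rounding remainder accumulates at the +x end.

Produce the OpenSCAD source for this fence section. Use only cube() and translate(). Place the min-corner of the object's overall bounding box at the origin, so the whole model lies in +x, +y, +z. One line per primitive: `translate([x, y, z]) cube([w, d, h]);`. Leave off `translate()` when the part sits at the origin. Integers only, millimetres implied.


cube([72, 72, 1415]);
translate([1591, 0, 0]) cube([72, 72, 1415]);
translate([72, 0, 290]) cube([1519, 72, 93]);
translate([72, 0, 1084]) cube([1519, 72, 93]);
translate([142, 72, 105]) cube([74, 20, 1312]);
translate([286, 72, 105]) cube([74, 20, 1312]);
translate([430, 72, 105]) cube([74, 20, 1312]);
translate([574, 72, 105]) cube([74, 20, 1312]);
translate([718, 72, 105]) cube([74, 20, 1312]);
translate([862, 72, 105]) cube([74, 20, 1312]);
translate([1006, 72, 105]) cube([74, 20, 1312]);
translate([1150, 72, 105]) cube([74, 20, 1312]);
translate([1294, 72, 105]) cube([74, 20, 1312]);
translate([1438, 72, 105]) cube([74, 20, 1312]);


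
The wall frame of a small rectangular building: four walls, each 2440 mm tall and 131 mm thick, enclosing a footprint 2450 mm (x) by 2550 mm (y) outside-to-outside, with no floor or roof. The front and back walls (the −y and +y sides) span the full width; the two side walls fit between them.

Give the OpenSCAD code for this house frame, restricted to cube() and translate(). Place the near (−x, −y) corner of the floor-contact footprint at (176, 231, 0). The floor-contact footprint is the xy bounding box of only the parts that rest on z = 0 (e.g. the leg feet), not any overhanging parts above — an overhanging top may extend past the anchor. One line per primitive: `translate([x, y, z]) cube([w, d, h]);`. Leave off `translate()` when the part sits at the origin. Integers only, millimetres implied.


translate([176, 231, 0]) cube([2450, 131, 2440]);
translate([176, 2650, 0]) cube([2450, 131, 2440]);
translate([176, 362, 0]) cube([131, 2288, 2440]);
translate([2495, 362, 0]) cube([131, 2288, 2440]);


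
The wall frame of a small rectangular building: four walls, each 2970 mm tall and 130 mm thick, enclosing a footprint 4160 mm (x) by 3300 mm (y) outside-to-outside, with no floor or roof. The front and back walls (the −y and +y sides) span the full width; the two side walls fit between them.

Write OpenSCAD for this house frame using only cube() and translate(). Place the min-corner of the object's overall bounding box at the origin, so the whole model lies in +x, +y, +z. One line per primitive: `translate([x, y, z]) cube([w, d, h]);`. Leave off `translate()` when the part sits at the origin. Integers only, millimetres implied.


cube([4160, 130, 2970]);
translate([0, 3170, 0]) cube([4160, 130, 2970]);
translate([0, 130, 0]) cube([130, 3040, 2970]);
translate([4030, 130, 0]) cube([130, 3040, 2970]);


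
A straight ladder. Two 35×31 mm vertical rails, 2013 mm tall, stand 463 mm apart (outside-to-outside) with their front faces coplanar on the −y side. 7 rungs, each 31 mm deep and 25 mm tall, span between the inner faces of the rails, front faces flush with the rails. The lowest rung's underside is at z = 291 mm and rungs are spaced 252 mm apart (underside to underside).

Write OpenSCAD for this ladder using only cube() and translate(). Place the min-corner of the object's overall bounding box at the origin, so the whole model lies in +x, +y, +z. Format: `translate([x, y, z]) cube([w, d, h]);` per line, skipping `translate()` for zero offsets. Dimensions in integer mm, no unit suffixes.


cube([35, 31, 2013]);
translate([428, 0, 0]) cube([35, 31, 2013]);
translate([35, 0, 291]) cube([393, 31, 25]);
translate([35, 0, 543]) cube([393, 31, 25]);
translate([35, 0, 795]) cube([393, 31, 25]);
translate([35, 0, 1047]) cube([393, 31, 25]);
translate([35, 0, 1299]) cube([393, 31, 25]);
translate([35, 0, 1551]) cube([393, 31, 25]);
translate([35, 0, 1803]) cube([393, 31, 25]);


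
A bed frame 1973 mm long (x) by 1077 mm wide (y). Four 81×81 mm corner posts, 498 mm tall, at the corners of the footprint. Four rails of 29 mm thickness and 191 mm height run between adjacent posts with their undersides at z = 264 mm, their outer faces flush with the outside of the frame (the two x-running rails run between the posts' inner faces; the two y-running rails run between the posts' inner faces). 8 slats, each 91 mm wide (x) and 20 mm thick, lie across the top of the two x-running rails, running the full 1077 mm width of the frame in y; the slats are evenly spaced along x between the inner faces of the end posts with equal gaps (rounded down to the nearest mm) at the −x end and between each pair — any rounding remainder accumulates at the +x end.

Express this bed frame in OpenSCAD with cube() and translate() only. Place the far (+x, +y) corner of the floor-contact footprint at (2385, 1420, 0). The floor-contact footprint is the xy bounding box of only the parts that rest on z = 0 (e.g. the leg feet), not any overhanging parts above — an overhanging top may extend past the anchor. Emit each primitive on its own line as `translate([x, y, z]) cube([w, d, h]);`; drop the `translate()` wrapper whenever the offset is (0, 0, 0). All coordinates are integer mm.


translate([412, 343, 0]) cube([81, 81, 498]);
translate([412, 1339, 0]) cube([81, 81, 498]);
translate([2304, 343, 0]) cube([81, 81, 498]);
translate([2304, 1339, 0]) cube([81, 81, 498]);
translate([493, 343, 264]) cube([1811, 29, 191]);
translate([493, 1391, 264]) cube([1811, 29, 191]);
translate([412, 424, 264]) cube([29, 915, 191]);
translate([2356, 424, 264]) cube([29, 915, 191]);
translate([613, 343, 455]) cube([91, 1077, 20]);
translate([824, 343, 455]) cube([91, 1077, 20]);
translate([1035, 343, 455]) cube([91, 1077, 20]);
translate([1246, 343, 455]) cube([91, 1077, 20]);
translate([1457, 343, 455]) cube([91, 1077, 20]);
translate([1668, 343, 455]) cube([91, 1077, 20]);
translate([1879, 343, 455]) cube([91, 1077, 20]);
translate([2090, 343, 455]) cube([91, 1077, 20]);


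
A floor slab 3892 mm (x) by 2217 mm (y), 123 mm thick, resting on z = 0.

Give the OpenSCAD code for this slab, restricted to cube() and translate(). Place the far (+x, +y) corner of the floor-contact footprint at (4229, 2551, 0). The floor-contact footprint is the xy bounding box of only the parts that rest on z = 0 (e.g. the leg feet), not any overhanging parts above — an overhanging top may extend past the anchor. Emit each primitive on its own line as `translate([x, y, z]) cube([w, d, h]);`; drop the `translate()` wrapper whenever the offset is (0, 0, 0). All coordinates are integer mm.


translate([337, 334, 0]) cube([3892, 2217, 123]);


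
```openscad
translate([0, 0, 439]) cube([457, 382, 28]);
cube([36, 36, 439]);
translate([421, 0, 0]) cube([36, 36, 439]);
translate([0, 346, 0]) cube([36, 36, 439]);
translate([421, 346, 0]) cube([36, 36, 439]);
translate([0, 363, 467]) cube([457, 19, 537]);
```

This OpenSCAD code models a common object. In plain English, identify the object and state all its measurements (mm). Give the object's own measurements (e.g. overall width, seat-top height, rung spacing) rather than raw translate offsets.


A chair. The seat is a 457×382×28 mm slab with its top at z = 467 mm, on four 36×36 mm corner legs (flush with the seat edges, standing on z = 0). A flat backrest 19 mm thick, 537 mm tall, spans the full seat width and rises from the seat top along its +y edge, rear face flush with the rear of the seat.


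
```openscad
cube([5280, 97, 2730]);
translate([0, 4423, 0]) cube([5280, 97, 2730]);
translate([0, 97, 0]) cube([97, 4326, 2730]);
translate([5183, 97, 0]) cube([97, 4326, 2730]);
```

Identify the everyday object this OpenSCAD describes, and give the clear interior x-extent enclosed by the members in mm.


A house (or room) frame. The interior width is 5086 mm.

Four 2730 mm walls enclosing a rectangle with no floor or roof — a room or house frame. Outside width is 5280 mm and wall thickness is 97 mm, so the interior width is 5280 − 2 × 97 = 5086 mm.


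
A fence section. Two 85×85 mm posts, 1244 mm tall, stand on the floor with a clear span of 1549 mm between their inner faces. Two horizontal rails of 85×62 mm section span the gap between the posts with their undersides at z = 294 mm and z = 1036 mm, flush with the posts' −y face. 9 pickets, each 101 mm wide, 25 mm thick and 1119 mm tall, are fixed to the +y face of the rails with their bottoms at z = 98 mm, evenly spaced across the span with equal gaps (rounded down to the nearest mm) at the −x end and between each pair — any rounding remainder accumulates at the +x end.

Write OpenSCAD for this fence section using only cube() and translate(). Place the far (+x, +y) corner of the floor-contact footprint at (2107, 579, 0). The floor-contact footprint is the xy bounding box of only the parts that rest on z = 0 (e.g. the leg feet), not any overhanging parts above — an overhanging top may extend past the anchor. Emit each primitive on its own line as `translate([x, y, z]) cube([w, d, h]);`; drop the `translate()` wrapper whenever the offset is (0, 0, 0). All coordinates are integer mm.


translate([388, 494, 0]) cube([85, 85, 1244]);
translate([2022, 494, 0]) cube([85, 85, 1244]);
translate([473, 494, 294]) cube([1549, 85, 62]);
translate([473, 494, 1036]) cube([1549, 85, 62]);
translate([537, 579, 98]) cube([101, 25, 1119]);
translate([702, 579, 98]) cube([101, 25, 1119]);
translate([867, 579, 98]) cube([101, 25, 1119]);
translate([1032, 579, 98]) cube([101, 25, 1119]);
translate([1197, 579, 98]) cube([101, 25, 1119]);
translate([1362, 579, 98]) cube([101, 25, 1119]);
translate([1527, 579, 98]) cube([101, 25, 1119]);
translate([1692, 579, 98]) cube([101, 25, 1119]);
translate([1857, 579, 98]) cube([101, 25, 1119]);


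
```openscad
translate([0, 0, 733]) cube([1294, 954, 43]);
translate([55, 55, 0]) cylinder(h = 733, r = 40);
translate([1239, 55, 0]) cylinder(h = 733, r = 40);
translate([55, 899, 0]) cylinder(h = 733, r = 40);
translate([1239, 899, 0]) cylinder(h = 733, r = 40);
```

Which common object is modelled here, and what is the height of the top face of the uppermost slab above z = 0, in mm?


A table. The table height is 776 mm.

A 1294×954×43 slab sits at z = 733 on four Ø80 mm round legs — a table. The top surface is at 733 + 43 = 776 mm.


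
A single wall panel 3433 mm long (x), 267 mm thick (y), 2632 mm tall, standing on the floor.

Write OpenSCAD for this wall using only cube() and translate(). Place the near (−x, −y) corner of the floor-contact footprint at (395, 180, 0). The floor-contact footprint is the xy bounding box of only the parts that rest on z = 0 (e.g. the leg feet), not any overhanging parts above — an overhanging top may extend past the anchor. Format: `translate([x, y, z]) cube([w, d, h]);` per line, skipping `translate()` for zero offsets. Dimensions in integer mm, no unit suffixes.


translate([395, 180, 0]) cube([3433, 267, 2632]);


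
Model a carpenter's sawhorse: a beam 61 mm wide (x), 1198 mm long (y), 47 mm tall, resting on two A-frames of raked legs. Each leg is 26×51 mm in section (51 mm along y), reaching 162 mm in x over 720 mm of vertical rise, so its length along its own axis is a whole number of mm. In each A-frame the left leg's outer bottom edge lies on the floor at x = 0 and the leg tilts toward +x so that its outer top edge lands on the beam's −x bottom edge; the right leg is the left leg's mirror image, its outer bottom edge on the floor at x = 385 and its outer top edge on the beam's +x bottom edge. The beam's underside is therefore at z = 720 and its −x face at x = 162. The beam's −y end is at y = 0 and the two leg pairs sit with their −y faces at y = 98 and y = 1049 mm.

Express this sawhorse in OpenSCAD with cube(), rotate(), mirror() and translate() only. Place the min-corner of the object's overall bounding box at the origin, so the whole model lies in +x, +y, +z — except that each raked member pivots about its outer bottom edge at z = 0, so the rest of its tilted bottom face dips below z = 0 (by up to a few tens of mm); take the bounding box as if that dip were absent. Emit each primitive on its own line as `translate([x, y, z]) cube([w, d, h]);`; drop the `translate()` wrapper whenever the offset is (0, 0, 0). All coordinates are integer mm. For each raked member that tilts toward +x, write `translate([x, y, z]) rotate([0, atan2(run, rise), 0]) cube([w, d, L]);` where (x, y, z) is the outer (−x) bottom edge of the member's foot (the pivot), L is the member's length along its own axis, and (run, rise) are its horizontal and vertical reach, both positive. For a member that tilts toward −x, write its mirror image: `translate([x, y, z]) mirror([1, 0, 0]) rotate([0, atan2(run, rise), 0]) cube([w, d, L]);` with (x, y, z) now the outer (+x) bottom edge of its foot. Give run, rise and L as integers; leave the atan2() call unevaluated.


translate([162, 0, 720]) cube([61, 1198, 47]);
translate([0, 98, 0]) rotate([0, atan2(162, 720), 0]) cube([26, 51, 738]);
translate([385, 98, 0]) mirror([1, 0, 0]) rotate([0, atan2(162, 720), 0]) cube([26, 51, 738]);
translate([0, 1049, 0]) rotate([0, atan2(162, 720), 0]) cube([26, 51, 738]);
translate([385, 1049, 0]) mirror([1, 0, 0]) rotate([0, atan2(162, 720), 0]) cube([26, 51, 738]);


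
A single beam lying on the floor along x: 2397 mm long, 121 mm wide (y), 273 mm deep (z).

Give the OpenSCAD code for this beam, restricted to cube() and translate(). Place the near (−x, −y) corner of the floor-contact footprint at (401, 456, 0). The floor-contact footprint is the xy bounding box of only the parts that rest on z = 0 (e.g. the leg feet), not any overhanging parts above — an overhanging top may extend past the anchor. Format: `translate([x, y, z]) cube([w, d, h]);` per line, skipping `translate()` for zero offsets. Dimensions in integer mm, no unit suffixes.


translate([401, 456, 0]) cube([2397, 121, 273]);


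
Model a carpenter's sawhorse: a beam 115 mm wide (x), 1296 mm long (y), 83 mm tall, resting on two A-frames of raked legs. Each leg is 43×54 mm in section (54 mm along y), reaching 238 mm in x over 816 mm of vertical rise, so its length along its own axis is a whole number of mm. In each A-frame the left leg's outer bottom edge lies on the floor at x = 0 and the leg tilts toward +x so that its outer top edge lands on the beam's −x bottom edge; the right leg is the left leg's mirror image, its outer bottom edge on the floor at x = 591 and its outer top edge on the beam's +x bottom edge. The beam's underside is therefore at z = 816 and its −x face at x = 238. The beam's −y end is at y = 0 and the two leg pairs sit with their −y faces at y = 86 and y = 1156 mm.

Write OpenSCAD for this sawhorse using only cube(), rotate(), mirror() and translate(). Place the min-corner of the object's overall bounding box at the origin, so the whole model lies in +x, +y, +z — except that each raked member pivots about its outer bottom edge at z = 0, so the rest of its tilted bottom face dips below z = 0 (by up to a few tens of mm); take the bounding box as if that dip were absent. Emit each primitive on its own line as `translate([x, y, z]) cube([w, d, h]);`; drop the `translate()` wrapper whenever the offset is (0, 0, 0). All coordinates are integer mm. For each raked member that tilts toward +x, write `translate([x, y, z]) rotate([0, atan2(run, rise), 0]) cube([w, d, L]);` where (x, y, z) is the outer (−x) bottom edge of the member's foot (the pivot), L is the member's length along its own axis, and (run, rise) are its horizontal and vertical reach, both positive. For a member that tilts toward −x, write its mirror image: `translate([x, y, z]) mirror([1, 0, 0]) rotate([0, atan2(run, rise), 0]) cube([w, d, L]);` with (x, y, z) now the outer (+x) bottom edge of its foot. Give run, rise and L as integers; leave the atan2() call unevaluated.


translate([238, 0, 816]) cube([115, 1296, 83]);
translate([0, 86, 0]) rotate([0, atan2(238, 816), 0]) cube([43, 54, 850]);
translate([591, 86, 0]) mirror([1, 0, 0]) rotate([0, atan2(238, 816), 0]) cube([43, 54, 850]);
translate([0, 1156, 0]) rotate([0, atan2(238, 816), 0]) cube([43, 54, 850]);
translate([591, 1156, 0]) mirror([1, 0, 0]) rotate([0, atan2(238, 816), 0]) cube([43, 54, 850]);
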